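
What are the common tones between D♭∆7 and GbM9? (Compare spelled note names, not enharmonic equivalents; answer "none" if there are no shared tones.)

D♭∆7: D♭ F A♭ C
GbM9: G♭ B♭ D♭ F A♭
Common to both → D♭, F, A♭.

D♭, F, A♭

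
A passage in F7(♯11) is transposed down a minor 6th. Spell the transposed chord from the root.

A minor 6th down from F is A, so the new chord is A dominant seventh sharp eleven.
- root: A
- major 3rd: C#
- perfect 5th: E
- minor 7th: G
- augmented 11th: D#

A – C# – E – G – D#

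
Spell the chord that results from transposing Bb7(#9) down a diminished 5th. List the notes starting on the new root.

E – G# – B – D – F##

A diminished 5th down from Bb is E, so the new chord is E dominant seventh sharp nine.
root → E
3rd (major 3rd) → G#
5th (perfect 5th) → B
7th (minor 7th) → D
9th (augmented 9th) → F##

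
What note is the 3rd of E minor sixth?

Root of E minor sixth = E. The 3rd is a minor 3rd: E up a minor 3rd → G.

G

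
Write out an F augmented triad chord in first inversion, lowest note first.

In root position, F augmented triad is F–A–C-sharp.
First inversion puts the third (A) in the bass.

A, C-sharp, F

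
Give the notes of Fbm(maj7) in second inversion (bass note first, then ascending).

Cb Eb Fb Abb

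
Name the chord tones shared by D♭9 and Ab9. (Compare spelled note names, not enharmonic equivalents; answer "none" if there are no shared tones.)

D♭9 = Db, F, Ab, Cb, Eb.
Ab9 = Ab, C, Eb, Gb, Bb.
Shared: Ab, Eb.

Ab, Eb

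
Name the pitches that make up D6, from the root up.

D – F♯ – A – B

Root D, quality major sixth:
root → D
3rd (major 3rd) → F♯
5th (perfect 5th) → A
6th (major 6th) → B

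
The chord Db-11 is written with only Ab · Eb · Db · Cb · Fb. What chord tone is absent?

Gb

The full Db-11 chord is Db, Fb, Ab, Cb, Eb, Gb.
Comparing with the voicing, the perfect 11th (11th) — Gb — is absent.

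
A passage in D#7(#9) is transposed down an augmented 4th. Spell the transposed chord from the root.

A  C#  E  G  B#

Transposed root: D# → A (augmented 4th down). So we spell A dominant seventh sharp nine:
Root: A
Major 3rd (3rd): C#
Perfect 5th (5th): E
Minor 7th (7th): G
Augmented 9th (9th): B#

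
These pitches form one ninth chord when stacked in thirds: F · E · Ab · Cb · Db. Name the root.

Db

Arranged so that each adjacent pair is a third by letter name: Db – F – Ab – Cb – E.
The bottom of that stack, Db, is the root (this is Db dominant seventh sharp nine).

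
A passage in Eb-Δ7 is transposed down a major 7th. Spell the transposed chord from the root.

F♭, A𝄫, C♭, E♭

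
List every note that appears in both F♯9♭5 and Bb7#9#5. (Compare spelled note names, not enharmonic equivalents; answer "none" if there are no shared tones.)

F♯9♭5 = F♯, A♯, C, E, G♯.
Bb7#9#5 = B♭, D, F♯, A♭, C♯.
Shared: F♯.

F♯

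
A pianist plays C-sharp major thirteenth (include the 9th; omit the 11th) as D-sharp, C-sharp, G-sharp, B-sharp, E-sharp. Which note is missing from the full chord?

A-sharp

The full C-sharp major thirteenth chord is C-sharp, E-sharp, G-sharp, B-sharp, D-sharp, A-sharp.
Comparing with the voicing, the major 13th (13th) — A-sharp — is absent.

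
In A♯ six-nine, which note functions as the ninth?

B-sharp

Root of A♯ six-nine = A-sharp. The 9th is a major 9th: A-sharp up a major 9th → B-sharp.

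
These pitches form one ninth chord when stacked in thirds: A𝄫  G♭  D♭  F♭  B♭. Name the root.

G♭

Arranged so that each adjacent pair is a third by letter name: G♭ – B♭ – D♭ – F♭ – A𝄫.
The bottom of that stack, G♭, is the root (this is G♭ dominant seventh flat nine).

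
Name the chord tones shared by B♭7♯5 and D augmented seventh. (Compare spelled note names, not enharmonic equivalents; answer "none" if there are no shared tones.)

D, F#

B♭7♯5: Bb D F# Ab
D augmented seventh: D F# A# C
Common to both → D, F#.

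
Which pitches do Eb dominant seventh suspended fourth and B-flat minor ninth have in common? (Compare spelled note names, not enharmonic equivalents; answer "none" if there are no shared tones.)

Eb dominant seventh suspended fourth: E-flat A-flat B-flat D-flat
B-flat minor ninth: B-flat D-flat F A-flat C
Common to both → A-flat, B-flat, D-flat.

A-flat, B-flat, D-flat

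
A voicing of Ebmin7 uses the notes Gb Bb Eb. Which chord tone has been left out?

Db

Ebmin7 = Eb, Gb, Bb, Db. The voicing lacks the 7th (minor 7th), Db.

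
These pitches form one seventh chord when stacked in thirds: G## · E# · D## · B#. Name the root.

Arranged so that each adjacent pair is a third by letter name: E# – G## – B# – D##.
The bottom of that stack, E#, is the root (this is E# major seventh).

E#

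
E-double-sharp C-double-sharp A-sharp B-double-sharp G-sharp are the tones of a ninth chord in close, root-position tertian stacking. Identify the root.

Stacking in thirds gives A-sharp – C-double-sharp – E-double-sharp – G-sharp – B-double-sharp, so A-sharp is the root — A-sharp dominant seventh sharp nine sharp five.

A-sharp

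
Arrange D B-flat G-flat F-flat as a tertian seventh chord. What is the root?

G-flat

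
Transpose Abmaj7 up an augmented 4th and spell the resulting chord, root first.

An augmented 4th up from Ab is D, so the new chord is D major seventh.
- root: D
- major 3rd: F#
- perfect 5th: A
- major 7th: C#

D  F#  A  C#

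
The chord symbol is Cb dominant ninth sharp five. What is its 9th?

Root of Cb dominant ninth sharp five = C-flat. The 9th is a major 9th: C-flat up a major 9th → D-flat.

D-flat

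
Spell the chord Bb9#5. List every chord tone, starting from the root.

Bb9#5 is a dominant ninth sharp five built on Bb.
Root: Bb
Major 3rd (3rd): D
Augmented 5th (5th): F#
Minor 7th (7th): Ab
Major 9th (9th): C

Bb, D, F#, Ab, C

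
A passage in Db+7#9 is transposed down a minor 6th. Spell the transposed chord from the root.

F, A, C#, Eb, G#

Db down a minor 6th → F. New chord: F dominant seventh sharp nine sharp five.
- root: F
- major 3rd: A
- augmented 5th: C#
- minor 7th: Eb
- augmented 9th: G#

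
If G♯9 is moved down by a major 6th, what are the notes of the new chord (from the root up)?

A major 6th down from G♯ is B, so the new chord is B dominant ninth.
B — root
D♯ — major 3rd
F♯ — perfect 5th
A — minor 7th
C♯ — major 9th

B, D♯, F♯, A, C♯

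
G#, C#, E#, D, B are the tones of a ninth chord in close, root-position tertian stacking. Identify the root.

C#

Arranged so that each adjacent pair is a third by letter name: C# – E# – G# – B – D.
The bottom of that stack, C#, is the root (this is C# dominant seventh flat nine).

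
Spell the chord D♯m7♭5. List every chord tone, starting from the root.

Root D#, quality half-diminished seventh:
root → D#
3rd (minor 3rd) → F#
5th (diminished 5th) → A
7th (minor 7th) → C#

D# – F# – A – C#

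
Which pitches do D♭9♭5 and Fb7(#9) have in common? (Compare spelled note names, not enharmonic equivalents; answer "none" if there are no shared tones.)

D♭9♭5 = Db, F, Abb, Cb, Eb.
Fb7(#9) = Fb, Ab, Cb, Ebb, G.
Shared: Cb.

Cb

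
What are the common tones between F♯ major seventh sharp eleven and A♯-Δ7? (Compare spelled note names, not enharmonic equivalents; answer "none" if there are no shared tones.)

F♯ major seventh sharp eleven = F#, A#, C#, E#, B#.
A♯-Δ7 = A#, C#, E#, G##.
Shared: A#, C#, E#.

A# C# E#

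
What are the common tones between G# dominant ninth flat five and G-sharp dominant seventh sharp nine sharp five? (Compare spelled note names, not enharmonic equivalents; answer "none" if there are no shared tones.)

G-sharp, B-sharp, F-sharp

G# dominant ninth flat five: G-sharp B-sharp D F-sharp A-sharp
G-sharp dominant seventh sharp nine sharp five: G-sharp B-sharp D-double-sharp F-sharp A-double-sharp
Common to both → G-sharp, B-sharp, F-sharp.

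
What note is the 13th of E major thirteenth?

C-sharp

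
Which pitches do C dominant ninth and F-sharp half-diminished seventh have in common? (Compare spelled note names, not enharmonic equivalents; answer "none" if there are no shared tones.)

C, E

C dominant ninth = C, E, G, B-flat, D.
F-sharp half-diminished seventh = F-sharp, A, C, E.
Shared: C, E.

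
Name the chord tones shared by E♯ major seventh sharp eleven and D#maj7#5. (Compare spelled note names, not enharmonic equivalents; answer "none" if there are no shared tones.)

E♯ major seventh sharp eleven: E# G## B# D## A##
D#maj7#5: D# F## A## C##
Common to both → A##.

A##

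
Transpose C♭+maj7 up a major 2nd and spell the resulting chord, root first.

Db  F  A  C

A major 2nd up from Cb is Db, so the new chord is Db augmented major seventh.
Root: Db
Major 3rd (3rd): F
Augmented 5th (5th): A
Major 7th (7th): C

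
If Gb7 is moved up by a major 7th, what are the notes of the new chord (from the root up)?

F, A, C, Eb

A major 7th up from Gb is F, so the new chord is F dominant seventh.
root → F
3rd (major 3rd) → A
5th (perfect 5th) → C
7th (minor 7th) → Eb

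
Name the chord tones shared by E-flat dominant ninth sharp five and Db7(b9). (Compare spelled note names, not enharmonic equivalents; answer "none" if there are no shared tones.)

E-flat dominant ninth sharp five = Eb, G, B, Db, F.
Db7(b9) = Db, F, Ab, Cb, Ebb.
Shared: Db, F.

Db  F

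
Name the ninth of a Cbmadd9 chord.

Db

Root of Cbmadd9 = Cb. The 9th is a major 9th: Cb up a major 9th → Db.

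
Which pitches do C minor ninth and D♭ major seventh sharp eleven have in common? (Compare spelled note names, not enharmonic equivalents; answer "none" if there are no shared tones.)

C minor ninth: C E-flat G B-flat D
D♭ major seventh sharp eleven: D-flat F A-flat C G
Common to both → C, G.

C, G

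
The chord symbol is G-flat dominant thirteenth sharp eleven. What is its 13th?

Root of G-flat dominant thirteenth sharp eleven = G♭. The 13th is a major 13th: G♭ up a major 13th → E♭.

E♭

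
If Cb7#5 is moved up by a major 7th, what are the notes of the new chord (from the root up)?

Transposed root: Cb → Bb (major 7th up). So we spell Bb augmented seventh:
Bb — root
D — major 3rd
F# — augmented 5th
Ab — minor 7th

Bb, D, F#, Ab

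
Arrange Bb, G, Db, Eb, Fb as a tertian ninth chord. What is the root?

Eb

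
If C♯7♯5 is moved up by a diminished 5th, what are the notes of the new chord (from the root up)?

G B D# F

A diminished 5th up from C# is G, so the new chord is G augmented seventh.
root → G
3rd (major 3rd) → B
5th (augmented 5th) → D#
7th (minor 7th) → F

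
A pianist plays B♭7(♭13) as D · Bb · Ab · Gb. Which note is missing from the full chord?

F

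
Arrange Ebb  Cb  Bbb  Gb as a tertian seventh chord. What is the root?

Cb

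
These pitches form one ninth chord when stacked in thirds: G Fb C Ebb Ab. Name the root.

Arranged so that each adjacent pair is a third by letter name: Fb – Ab – C – Ebb – G.
The bottom of that stack, Fb, is the root (this is Fb dominant seventh sharp nine sharp five).

Fb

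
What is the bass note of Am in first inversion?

Am = A–C–E. First inversion → third in the bass = C.

C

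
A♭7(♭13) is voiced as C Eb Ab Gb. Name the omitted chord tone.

A♭7(♭13) = Ab, C, Eb, Gb, Fb. The voicing lacks the 13th (minor 13th), Fb.

Fb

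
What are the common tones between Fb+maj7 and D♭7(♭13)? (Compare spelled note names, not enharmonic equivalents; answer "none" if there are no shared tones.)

Ab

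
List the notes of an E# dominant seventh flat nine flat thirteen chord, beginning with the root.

E-sharp – G-double-sharp – B-sharp – D-sharp – F-sharp – C-sharp

E# dominant seventh flat nine flat thirteen: dominant seventh flat nine flat thirteen on E-sharp.
- root: E-sharp
- major 3rd: G-double-sharp
- perfect 5th: B-sharp
- minor 7th: D-sharp
- minor 9th: F-sharp
- minor 13th: C-sharp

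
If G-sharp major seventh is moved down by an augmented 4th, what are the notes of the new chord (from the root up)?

An augmented 4th down from G-sharp is D, so the new chord is D major seventh.
Root: D
Major 3rd (3rd): F-sharp
Perfect 5th (5th): A
Major 7th (7th): C-sharp

D, F-sharp, A, C-sharp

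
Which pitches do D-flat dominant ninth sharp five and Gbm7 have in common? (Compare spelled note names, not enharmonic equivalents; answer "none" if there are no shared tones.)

Db

D-flat dominant ninth sharp five = Db, F, A, Cb, Eb.
Gbm7 = Gb, Bbb, Db, Fb.
Shared: Db.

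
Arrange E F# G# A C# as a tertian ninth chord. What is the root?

Stacking in thirds gives F# – A – C# – E – G#, so F# is the root — F# minor ninth.

F#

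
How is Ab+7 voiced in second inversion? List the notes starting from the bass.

E, G♭, A♭, C

In root position, Ab+7 is A♭–C–E–G♭.
Second inversion puts the fifth (E) in the bass.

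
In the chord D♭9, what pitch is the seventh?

Cb

D♭9 is built on Db; its 7th is a minor 7th above the root.
A seventh above D uses the letter C, and the minor 7th above Db is Cb.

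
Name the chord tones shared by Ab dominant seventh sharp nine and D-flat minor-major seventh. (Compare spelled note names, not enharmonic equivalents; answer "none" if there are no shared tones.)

A-flat, C

Ab dominant seventh sharp nine = A-flat, C, E-flat, G-flat, B.
D-flat minor-major seventh = D-flat, F-flat, A-flat, C.
Shared: A-flat, C.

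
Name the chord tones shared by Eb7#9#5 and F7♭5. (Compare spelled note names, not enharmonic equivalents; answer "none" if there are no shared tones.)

Eb7#9#5: Eb G B Db F#
F7♭5: F A Cb Eb
Common to both → Eb.

Eb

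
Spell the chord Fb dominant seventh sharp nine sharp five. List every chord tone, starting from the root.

Root F-flat, quality dominant seventh sharp nine sharp five:
F-flat — root
A-flat — major 3rd
C — augmented 5th
E-double-flat — minor 7th
G — augmented 9th

F-flat – A-flat – C – E-double-flat – G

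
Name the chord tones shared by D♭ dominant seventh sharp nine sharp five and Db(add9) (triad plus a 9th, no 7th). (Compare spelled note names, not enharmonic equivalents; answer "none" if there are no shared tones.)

D♭ – F

D♭ dominant seventh sharp nine sharp five = D♭, F, A, C♭, E.
Db(add9) = D♭, F, A♭, E♭.
Shared: D♭, F.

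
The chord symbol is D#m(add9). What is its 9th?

Root of D#m(add9) = D♯. The 9th is a major 9th: D♯ up a major 9th → E♯.

E♯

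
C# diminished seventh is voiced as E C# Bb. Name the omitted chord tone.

The full C# diminished seventh chord is C#, E, G, Bb.
Comparing with the voicing, the diminished 5th (5th) — G — is absent.

G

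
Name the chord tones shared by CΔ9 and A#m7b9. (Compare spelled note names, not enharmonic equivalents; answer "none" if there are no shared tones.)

B

CΔ9 = C, E, G, B, D.
A#m7b9 = A#, C#, E#, G#, B.
Shared: B.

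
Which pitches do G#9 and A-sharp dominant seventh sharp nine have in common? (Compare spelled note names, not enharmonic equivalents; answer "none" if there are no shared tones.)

G#9 = G#, B#, D#, F#, A#.
A-sharp dominant seventh sharp nine = A#, C##, E#, G#, B##.
Shared: G#, A#.

G#  A#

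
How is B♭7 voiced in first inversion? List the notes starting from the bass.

D – F – Ab – Bb

B♭7 = Bb–D–F–Ab; first inversion → third (D) lowest.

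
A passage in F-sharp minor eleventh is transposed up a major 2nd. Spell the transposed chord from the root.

Transposed root: F-sharp → G-sharp (major 2nd up). So we spell G-sharp minor eleventh:
G-sharp — root
B — minor 3rd
D-sharp — perfect 5th
F-sharp — minor 7th
A-sharp — major 9th
C-sharp — perfect 11th

G-sharp, B, D-sharp, F-sharp, A-sharp, C-sharp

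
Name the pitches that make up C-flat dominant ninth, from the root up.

Cb Eb Gb Bbb Db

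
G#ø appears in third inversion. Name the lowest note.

F#

G#ø = G#–B–D–F#. Third inversion → seventh in the bass = F#.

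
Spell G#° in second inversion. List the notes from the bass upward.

G#° = G#–B–D; second inversion → fifth (D) lowest.

D, G#, B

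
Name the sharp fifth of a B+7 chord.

Root of B+7 = B. The 5th is an augmented 5th: B up an augmented 5th → F𝄪.

F𝄪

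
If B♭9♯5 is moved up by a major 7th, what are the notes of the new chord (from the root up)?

Transposed root: B♭ → A (major 7th up). So we spell A dominant ninth sharp five:
root → A
3rd (major 3rd) → C♯
5th (augmented 5th) → E♯
7th (minor 7th) → G
9th (major 9th) → B

A C♯ E♯ G B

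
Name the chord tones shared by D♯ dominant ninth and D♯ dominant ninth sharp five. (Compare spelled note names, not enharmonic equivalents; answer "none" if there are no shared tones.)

D-sharp  F-double-sharp  C-sharp  E-sharp

D♯ dominant ninth: D-sharp F-double-sharp A-sharp C-sharp E-sharp
D♯ dominant ninth sharp five: D-sharp F-double-sharp A-double-sharp C-sharp E-sharp
Common to both → D-sharp, F-double-sharp, C-sharp, E-sharp.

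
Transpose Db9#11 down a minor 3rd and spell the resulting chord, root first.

Db down a minor 3rd → Bb. New chord: Bb dominant ninth sharp eleven.
Root: Bb
Major 3rd (3rd): D
Perfect 5th (5th): F
Minor 7th (7th): Ab
Major 9th (9th): C
Augmented 11th (11th): E

Bb – D – F – Ab – C – E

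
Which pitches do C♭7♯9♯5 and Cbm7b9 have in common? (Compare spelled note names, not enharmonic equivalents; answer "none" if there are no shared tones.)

C♭7♯9♯5 = Cb, Eb, G, Bbb, D.
Cbm7b9 = Cb, Ebb, Gb, Bbb, Dbb.
Shared: Cb, Bbb.

Cb Bbb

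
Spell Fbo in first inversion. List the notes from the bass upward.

Abb, Cbb, Fb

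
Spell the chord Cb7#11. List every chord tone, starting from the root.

C♭  E♭  G♭  B𝄫  F

Cb7#11 is a dominant seventh sharp eleven built on C♭.
Root: C♭
Major 3rd (3rd): E♭
Perfect 5th (5th): G♭
Minor 7th (7th): B𝄫
Augmented 11th (11th): F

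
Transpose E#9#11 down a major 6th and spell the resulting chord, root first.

G#  B#  D#  F#  A#  C##

Transposed root: E# → G# (major 6th down). So we spell G# dominant ninth sharp eleven:
- root: G#
- major 3rd: B#
- perfect 5th: D#
- minor 7th: F#
- major 9th: A#
- augmented 11th: C##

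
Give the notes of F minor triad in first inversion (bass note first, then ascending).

Ab, C, F

In root position, F minor triad is F–Ab–C.
First inversion puts the third (Ab) in the bass.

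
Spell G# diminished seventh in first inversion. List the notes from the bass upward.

In root position, G# diminished seventh is G#–B–D–F.
First inversion puts the third (B) in the bass.

B  D  F  G#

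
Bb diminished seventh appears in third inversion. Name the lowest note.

A-double-flat

Bb diminished seventh = B-flat–D-flat–F-flat–A-double-flat. Third inversion → seventh in the bass = A-double-flat.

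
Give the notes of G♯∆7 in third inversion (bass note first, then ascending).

In root position, G♯∆7 is G#–B#–D#–F##.
Third inversion puts the seventh (F##) in the bass.

F##, G#, B#, D#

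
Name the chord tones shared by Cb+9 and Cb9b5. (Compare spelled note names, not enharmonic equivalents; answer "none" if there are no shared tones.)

C♭ E♭ B𝄫 D♭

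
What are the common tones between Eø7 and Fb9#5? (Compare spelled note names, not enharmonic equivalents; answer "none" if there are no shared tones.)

none

Eø7 = E, G, B♭, D.
Fb9#5 = F♭, A♭, C, E𝄫, G♭.
Shared: none.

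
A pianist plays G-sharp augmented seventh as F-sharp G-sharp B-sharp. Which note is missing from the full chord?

D-double-sharp

The full G-sharp augmented seventh chord is G-sharp, B-sharp, D-double-sharp, F-sharp.
Comparing with the voicing, the augmented 5th (5th) — D-double-sharp — is absent.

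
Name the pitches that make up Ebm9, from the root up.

E♭ G♭ B♭ D♭ F

Root E♭, quality minor ninth:
E♭ — root
G♭ — minor 3rd
B♭ — perfect 5th
D♭ — minor 7th
F — major 9th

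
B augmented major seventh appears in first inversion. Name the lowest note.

B augmented major seventh = B–D#–F##–A#. First inversion → third in the bass = D#.

D#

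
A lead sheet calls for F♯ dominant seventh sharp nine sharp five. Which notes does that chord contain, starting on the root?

F♯, A♯, C𝄪, E, G𝄪

Root F♯, quality dominant seventh sharp nine sharp five:
- root: F♯
- major 3rd: A♯
- augmented 5th: C𝄪
- minor 7th: E
- augmented 9th: G𝄪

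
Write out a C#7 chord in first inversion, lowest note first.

In root position, C#7 is C#–E#–G#–B.
First inversion puts the third (E#) in the bass.

E# – G# – B – C#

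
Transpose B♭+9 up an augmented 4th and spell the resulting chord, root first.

E, G#, B#, D, F#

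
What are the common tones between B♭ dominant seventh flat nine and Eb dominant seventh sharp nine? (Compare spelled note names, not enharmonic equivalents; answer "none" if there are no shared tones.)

B♭ dominant seventh flat nine = Bb, D, F, Ab, Cb.
Eb dominant seventh sharp nine = Eb, G, Bb, Db, F#.
Shared: Bb.

Bb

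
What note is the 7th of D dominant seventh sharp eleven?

D dominant seventh sharp eleven is built on D; its 7th is a minor 7th above the root.
A seventh above D uses the letter C, and the minor 7th above D is C.

C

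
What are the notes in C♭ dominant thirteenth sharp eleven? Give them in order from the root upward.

C-flat – E-flat – G-flat – B-double-flat – D-flat – F – A-flat

Root C-flat, quality dominant thirteenth sharp eleven:
C-flat — root
E-flat — major 3rd
G-flat — perfect 5th
B-double-flat — minor 7th
D-flat — major 9th
F — augmented 11th
A-flat — major 13th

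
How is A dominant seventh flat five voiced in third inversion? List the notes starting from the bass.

In root position, A dominant seventh flat five is A–C♯–E♭–G.
Third inversion puts the seventh (G) in the bass.

G – A – C♯ – E♭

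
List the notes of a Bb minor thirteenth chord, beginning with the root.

B-flat  D-flat  F  A-flat  C  E-flat  G

Bb minor thirteenth: minor thirteenth on B-flat.
Root: B-flat
Minor 3rd (3rd): D-flat
Perfect 5th (5th): F
Minor 7th (7th): A-flat
Major 9th (9th): C
Perfect 11th (11th): E-flat
Major 13th (13th): G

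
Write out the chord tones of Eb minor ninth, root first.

Eb  Gb  Bb  Db  F

Eb minor ninth is a minor ninth built on Eb.
root → Eb
3rd (minor 3rd) → Gb
5th (perfect 5th) → Bb
7th (minor 7th) → Db
9th (major 9th) → F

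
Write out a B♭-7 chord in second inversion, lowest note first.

F, Ab, Bb, Db

In root position, B♭-7 is Bb–Db–F–Ab.
Second inversion puts the fifth (F) in the bass.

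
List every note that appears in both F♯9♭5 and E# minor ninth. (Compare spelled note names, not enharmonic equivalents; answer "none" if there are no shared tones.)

F♯9♭5 = F♯, A♯, C, E, G♯.
E# minor ninth = E♯, G♯, B♯, D♯, F𝄪.
Shared: G♯.

G♯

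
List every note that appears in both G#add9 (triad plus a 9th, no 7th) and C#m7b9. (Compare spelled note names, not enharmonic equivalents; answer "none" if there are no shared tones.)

G#add9: G# B# D# A#
C#m7b9: C# E G# B D
Common to both → G#.

G#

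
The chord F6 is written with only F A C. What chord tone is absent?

The full F6 chord is F, A, C, D.
Comparing with the voicing, the major 6th (6th) — D — is absent.

D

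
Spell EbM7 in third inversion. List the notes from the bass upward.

D – Eb – G – Bb

EbM7 = Eb–G–Bb–D; third inversion → seventh (D) lowest.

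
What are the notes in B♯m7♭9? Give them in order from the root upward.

Root B#, quality minor seventh flat nine:
B# — root
D# — minor 3rd
F## — perfect 5th
A# — minor 7th
C# — minor 9th

B#  D#  F##  A#  C#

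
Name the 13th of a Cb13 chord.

Cb13 is built on C♭; its 13th is a major 13th above the root.
A sixth above C uses the letter A, and the major 13th above C♭ is A♭.

A♭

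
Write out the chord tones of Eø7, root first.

E G Bb D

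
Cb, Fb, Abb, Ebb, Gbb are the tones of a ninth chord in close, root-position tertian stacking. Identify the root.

Fb

Stacking in thirds gives Fb – Abb – Cb – Ebb – Gbb, so Fb is the root — Fb minor seventh flat nine.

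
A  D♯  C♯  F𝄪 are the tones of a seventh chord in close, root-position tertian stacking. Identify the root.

D♯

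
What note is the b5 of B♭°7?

Fb

Root of B♭°7 = Bb. The 5th is a diminished 5th: Bb up a diminished 5th → Fb.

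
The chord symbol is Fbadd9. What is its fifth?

Root of Fbadd9 = Fb. The 5th is a perfect 5th: Fb up a perfect 5th → Cb.

Cb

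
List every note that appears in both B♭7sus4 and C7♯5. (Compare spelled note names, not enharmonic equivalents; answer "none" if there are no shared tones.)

B♭7sus4: Bb Eb F Ab
C7♯5: C E G# Bb
Common to both → Bb.

Bb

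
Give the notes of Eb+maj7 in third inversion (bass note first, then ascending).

In root position, Eb+maj7 is Eb–G–B–D.
Third inversion puts the seventh (D) in the bass.

D – Eb – G – B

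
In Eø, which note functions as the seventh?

D

Root of Eø = E. The 7th is a minor 7th: E up a minor 7th → D.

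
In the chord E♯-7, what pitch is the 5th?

B♯

E♯-7 is built on E♯; its 5th is a perfect 5th above the root.
A fifth above E uses the letter B, and the perfect 5th above E♯ is B♯.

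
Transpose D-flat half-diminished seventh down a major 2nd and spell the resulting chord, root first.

C-flat  E-double-flat  G-double-flat  B-double-flat

Transposed root: D-flat → C-flat (major 2nd down). So we spell C-flat half-diminished seventh:
Root: C-flat
Minor 3rd (3rd): E-double-flat
Diminished 5th (5th): G-double-flat
Minor 7th (7th): B-double-flat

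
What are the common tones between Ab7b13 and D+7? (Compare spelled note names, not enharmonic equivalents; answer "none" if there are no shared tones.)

C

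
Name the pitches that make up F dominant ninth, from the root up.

F dominant ninth is a dominant ninth built on F.
- root: F
- major 3rd: A
- perfect 5th: C
- minor 7th: E-flat
- major 9th: G

F A C E-flat G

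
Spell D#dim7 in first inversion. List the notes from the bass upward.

F# A C D#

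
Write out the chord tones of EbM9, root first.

EbM9: major ninth on Eb.
Root: Eb
Major 3rd (3rd): G
Perfect 5th (5th): Bb
Major 7th (7th): D
Major 9th (9th): F

Eb, G, Bb, D, F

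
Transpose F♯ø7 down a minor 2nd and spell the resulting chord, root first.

A minor 2nd down from F# is E#, so the new chord is E# half-diminished seventh.
Root: E#
Minor 3rd (3rd): G#
Diminished 5th (5th): B
Minor 7th (7th): D#

E# – G# – B – D#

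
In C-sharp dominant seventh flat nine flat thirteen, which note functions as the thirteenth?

A

Root of C-sharp dominant seventh flat nine flat thirteen = C#. The 13th is a minor 13th: C# up a minor 13th → A.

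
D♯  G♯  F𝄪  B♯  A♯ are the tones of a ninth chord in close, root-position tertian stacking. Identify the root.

G♯

Arranged so that each adjacent pair is a third by letter name: G♯ – B♯ – D♯ – F𝄪 – A♯.
The bottom of that stack, G♯, is the root (this is G♯ major ninth).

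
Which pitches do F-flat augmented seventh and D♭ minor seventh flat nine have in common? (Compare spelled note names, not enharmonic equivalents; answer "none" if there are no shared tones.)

F-flat  A-flat  E-double-flat

F-flat augmented seventh: F-flat A-flat C E-double-flat
D♭ minor seventh flat nine: D-flat F-flat A-flat C-flat E-double-flat
Common to both → F-flat, A-flat, E-double-flat.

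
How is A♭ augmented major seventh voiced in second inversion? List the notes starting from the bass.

E, G, Ab, C

A♭ augmented major seventh = Ab–C–E–G; second inversion → fifth (E) lowest.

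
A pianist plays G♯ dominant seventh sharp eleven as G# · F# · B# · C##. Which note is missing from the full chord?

G♯ dominant seventh sharp eleven = G#, B#, D#, F#, C##. The voicing lacks the 5th (perfect 5th), D#.

D#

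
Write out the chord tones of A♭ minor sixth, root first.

A♭ minor sixth is a minor sixth built on A♭.
A♭ — root
C♭ — minor 3rd
E♭ — perfect 5th
F — major 6th

A♭ – C♭ – E♭ – F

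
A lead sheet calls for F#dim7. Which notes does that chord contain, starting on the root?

F#dim7 is a diminished seventh built on F♯.
- root: F♯
- minor 3rd: A
- diminished 5th: C
- diminished 7th: E♭

F♯  A  C  E♭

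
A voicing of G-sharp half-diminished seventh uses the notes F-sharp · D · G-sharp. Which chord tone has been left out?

G-sharp half-diminished seventh = G-sharp, B, D, F-sharp. The voicing lacks the 3rd (minor 3rd), B.

B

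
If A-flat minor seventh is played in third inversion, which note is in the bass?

G-flat

A-flat minor seventh = A-flat–C-flat–E-flat–G-flat. Third inversion → seventh in the bass = G-flat.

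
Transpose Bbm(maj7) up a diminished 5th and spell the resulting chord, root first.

F♭ A𝄫 C♭ E♭

A diminished 5th up from B♭ is F♭, so the new chord is F♭ minor-major seventh.
root → F♭
3rd (minor 3rd) → A𝄫
5th (perfect 5th) → C♭
7th (major 7th) → E♭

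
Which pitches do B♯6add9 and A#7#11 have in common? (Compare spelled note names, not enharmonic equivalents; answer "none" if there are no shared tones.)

B♯6add9: B# D## F## G## C##
A#7#11: A# C## E# G# D##
Common to both → D##, C##.

D##, C##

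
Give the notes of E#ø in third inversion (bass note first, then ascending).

E#ø = E♯–G♯–B–D♯; third inversion → seventh (D♯) lowest.

D♯, E♯, G♯, B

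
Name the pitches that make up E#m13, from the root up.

E#m13: minor thirteenth on E#.
- root: E#
- minor 3rd: G#
- perfect 5th: B#
- minor 7th: D#
- major 9th: F##
- perfect 11th: A#
- major 13th: C##

E#, G#, B#, D#, F##, A#, C##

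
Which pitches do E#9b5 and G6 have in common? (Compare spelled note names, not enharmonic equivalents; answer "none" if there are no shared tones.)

E#9b5: E# G## B D# F##
G6: G B D E
Common to both → B.

B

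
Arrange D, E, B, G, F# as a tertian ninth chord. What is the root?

E

Stacking in thirds gives E – G – B – D – F#, so E is the root — E minor ninth.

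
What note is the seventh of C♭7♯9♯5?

B𝄫

C♭7♯9♯5 is built on C♭; its 7th is a minor 7th above the root.
A seventh above C uses the letter B, and the minor 7th above C♭ is B𝄫.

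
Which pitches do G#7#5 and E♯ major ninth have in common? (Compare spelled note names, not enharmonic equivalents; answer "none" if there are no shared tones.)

G#7#5 = G♯, B♯, D𝄪, F♯.
E♯ major ninth = E♯, G𝄪, B♯, D𝄪, F𝄪.
Shared: B♯, D𝄪.

B♯, D𝄪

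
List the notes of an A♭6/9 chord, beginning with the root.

A♭  C  E♭  F  B♭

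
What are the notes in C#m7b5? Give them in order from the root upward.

C# – E – G – B

C#m7b5 is a half-diminished seventh built on C#.
C# — root
E — minor 3rd
G — diminished 5th
B — minor 7th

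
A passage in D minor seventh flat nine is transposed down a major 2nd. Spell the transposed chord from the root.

C – E♭ – G – B♭ – D♭

D down a major 2nd → C. New chord: C minor seventh flat nine.
C — root
E♭ — minor 3rd
G — perfect 5th
B♭ — minor 7th
D♭ — minor 9th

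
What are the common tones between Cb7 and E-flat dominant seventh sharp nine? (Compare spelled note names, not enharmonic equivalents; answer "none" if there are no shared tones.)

Eb

Cb7 = Cb, Eb, Gb, Bbb.
E-flat dominant seventh sharp nine = Eb, G, Bb, Db, F#.
Shared: Eb.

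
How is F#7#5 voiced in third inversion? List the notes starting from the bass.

In root position, F#7#5 is F#–A#–C##–E.
Third inversion puts the seventh (E) in the bass.

E, F#, A#, C##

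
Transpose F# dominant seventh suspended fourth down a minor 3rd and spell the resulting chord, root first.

A minor 3rd down from F# is D#, so the new chord is D# dominant seventh suspended fourth.
- root: D#
- perfect 4th: G#
- perfect 5th: A#
- minor 7th: C#

D#  G#  A#  C#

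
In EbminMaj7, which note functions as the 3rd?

EbminMaj7 is built on Eb; its 3rd is a minor 3rd above the root.
A third above E uses the letter G, and the minor 3rd above Eb is Gb.

Gb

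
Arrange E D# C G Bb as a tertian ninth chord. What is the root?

C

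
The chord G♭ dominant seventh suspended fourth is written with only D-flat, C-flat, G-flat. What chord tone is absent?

F-flat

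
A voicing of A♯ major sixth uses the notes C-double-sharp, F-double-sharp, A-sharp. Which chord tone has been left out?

A♯ major sixth = A-sharp, C-double-sharp, E-sharp, F-double-sharp. The voicing lacks the 5th (perfect 5th), E-sharp.

E-sharp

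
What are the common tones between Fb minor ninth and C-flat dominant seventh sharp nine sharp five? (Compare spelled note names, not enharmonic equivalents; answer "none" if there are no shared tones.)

C-flat

Fb minor ninth: F-flat A-double-flat C-flat E-double-flat G-flat
C-flat dominant seventh sharp nine sharp five: C-flat E-flat G B-double-flat D
Common to both → C-flat.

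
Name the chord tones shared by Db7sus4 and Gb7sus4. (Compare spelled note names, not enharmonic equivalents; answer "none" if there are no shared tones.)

Db7sus4: Db Gb Ab Cb
Gb7sus4: Gb Cb Db Fb
Common to both → Db, Gb, Cb.

Db – Gb – Cb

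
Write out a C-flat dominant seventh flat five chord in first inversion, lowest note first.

Eb, Gbb, Bbb, Cb

In root position, C-flat dominant seventh flat five is Cb–Eb–Gbb–Bbb.
First inversion puts the third (Eb) in the bass.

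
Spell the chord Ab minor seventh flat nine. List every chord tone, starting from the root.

Ab minor seventh flat nine: minor seventh flat nine on A-flat.
Root: A-flat
Minor 3rd (3rd): C-flat
Perfect 5th (5th): E-flat
Minor 7th (7th): G-flat
Minor 9th (9th): B-double-flat

A-flat, C-flat, E-flat, G-flat, B-double-flat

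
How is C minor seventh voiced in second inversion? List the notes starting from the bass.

G, Bb, C, Eb

In root position, C minor seventh is C–Eb–G–Bb.
Second inversion puts the fifth (G) in the bass.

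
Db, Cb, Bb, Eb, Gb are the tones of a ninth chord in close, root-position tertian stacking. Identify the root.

Cb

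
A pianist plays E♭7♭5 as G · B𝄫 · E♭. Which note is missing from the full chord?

E♭7♭5 = E♭, G, B𝄫, D♭. The voicing lacks the 7th (minor 7th), D♭.

D♭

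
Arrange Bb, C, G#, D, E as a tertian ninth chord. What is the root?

C

Arranged so that each adjacent pair is a third by letter name: C – E – G# – Bb – D.
The bottom of that stack, C, is the root (this is C dominant ninth sharp five).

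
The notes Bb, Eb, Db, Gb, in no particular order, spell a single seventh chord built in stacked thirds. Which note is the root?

Eb

Arranged so that each adjacent pair is a third by letter name: Eb – Gb – Bb – Db.
The bottom of that stack, Eb, is the root (this is Eb minor seventh).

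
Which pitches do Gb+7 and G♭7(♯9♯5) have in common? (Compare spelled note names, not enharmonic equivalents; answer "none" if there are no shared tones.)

Gb+7 = Gb, Bb, D, Fb.
G♭7(♯9♯5) = Gb, Bb, D, Fb, A.
Shared: Gb, Bb, D, Fb.

Gb  Bb  D  Fb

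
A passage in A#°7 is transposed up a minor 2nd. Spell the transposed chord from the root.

Transposed root: A# → B (minor 2nd up). So we spell B diminished seventh:
root → B
3rd (minor 3rd) → D
5th (diminished 5th) → F
7th (diminished 7th) → Ab

B  D  F  Ab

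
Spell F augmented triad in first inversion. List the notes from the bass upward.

F augmented triad = F–A–C-sharp; first inversion → third (A) lowest.

A C-sharp F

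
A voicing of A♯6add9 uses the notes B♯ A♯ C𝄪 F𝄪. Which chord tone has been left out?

The full A♯6add9 chord is A♯, C𝄪, E♯, F𝄪, B♯.
Comparing with the voicing, the perfect 5th (5th) — E♯ — is absent.

E♯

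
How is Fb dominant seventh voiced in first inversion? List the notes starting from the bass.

A-flat, C-flat, E-double-flat, F-flat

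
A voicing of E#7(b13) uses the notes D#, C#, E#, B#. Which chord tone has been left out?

G##

E#7(b13) = E#, G##, B#, D#, C#. The voicing lacks the 3rd (major 3rd), G##.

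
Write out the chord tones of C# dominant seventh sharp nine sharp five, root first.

C# dominant seventh sharp nine sharp five is a dominant seventh sharp nine sharp five built on C#.
C# — root
E# — major 3rd
G## — augmented 5th
B — minor 7th
D## — augmented 9th

C# – E# – G## – B – D##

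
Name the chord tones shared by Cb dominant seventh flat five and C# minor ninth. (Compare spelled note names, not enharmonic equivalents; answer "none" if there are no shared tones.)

none

Cb dominant seventh flat five: C-flat E-flat G-double-flat B-double-flat
C# minor ninth: C-sharp E G-sharp B D-sharp
Common to both → none.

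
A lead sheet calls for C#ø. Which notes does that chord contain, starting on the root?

Root C#, quality half-diminished seventh:
root → C#
3rd (minor 3rd) → E
5th (diminished 5th) → G
7th (minor 7th) → B

C#  E  G  B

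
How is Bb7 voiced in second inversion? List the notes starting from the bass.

In root position, Bb7 is B♭–D–F–A♭.
Second inversion puts the fifth (F) in the bass.

F, A♭, B♭, D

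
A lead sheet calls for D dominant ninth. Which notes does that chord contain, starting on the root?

D, F-sharp, A, C, E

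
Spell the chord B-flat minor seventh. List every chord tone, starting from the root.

B-flat minor seventh: minor seventh on B-flat.
root → B-flat
3rd (minor 3rd) → D-flat
5th (perfect 5th) → F
7th (minor 7th) → A-flat

B-flat, D-flat, F, A-flat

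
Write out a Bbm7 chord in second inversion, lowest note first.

F – Ab – Bb – Db

Bbm7 = Bb–Db–F–Ab; second inversion → fifth (F) lowest.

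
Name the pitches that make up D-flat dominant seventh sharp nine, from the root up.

Db F Ab Cb E

D-flat dominant seventh sharp nine: dominant seventh sharp nine on Db.
root → Db
3rd (major 3rd) → F
5th (perfect 5th) → Ab
7th (minor 7th) → Cb
9th (augmented 9th) → E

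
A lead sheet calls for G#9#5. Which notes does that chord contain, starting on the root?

G#  B#  D##  F#  A#

G#9#5: dominant ninth sharp five on G#.
- root: G#
- major 3rd: B#
- augmented 5th: D##
- minor 7th: F#
- major 9th: A#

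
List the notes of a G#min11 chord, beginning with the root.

G#min11: minor eleventh on G#.
root → G#
3rd (minor 3rd) → B
5th (perfect 5th) → D#
7th (minor 7th) → F#
9th (major 9th) → A#
11th (perfect 11th) → C#

G# B D# F# A# C#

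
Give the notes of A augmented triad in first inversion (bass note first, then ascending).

C-sharp – E-sharp – A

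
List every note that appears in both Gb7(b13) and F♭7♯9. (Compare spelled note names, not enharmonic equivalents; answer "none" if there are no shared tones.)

Gb7(b13) = Gb, Bb, Db, Fb, Ebb.
F♭7♯9 = Fb, Ab, Cb, Ebb, G.
Shared: Fb, Ebb.

Fb  Ebb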